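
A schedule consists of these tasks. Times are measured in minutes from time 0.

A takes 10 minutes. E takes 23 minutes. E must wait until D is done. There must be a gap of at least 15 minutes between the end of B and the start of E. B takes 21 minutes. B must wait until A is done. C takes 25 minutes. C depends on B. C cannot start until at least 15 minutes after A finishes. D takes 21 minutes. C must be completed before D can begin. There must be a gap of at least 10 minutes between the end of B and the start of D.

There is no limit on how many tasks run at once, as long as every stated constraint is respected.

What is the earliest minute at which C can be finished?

A has no prerequisites, so it starts at minute 0 and finishes at minute 10.
B waits on A (finishes minute 10), so it starts at minute 10 and finishes at 10 + 21 = minute 31.
C has to wait for B (finishes minute 31); A (finishes minute 10, plus 15-minute gap → minute 25). The latest of these is minute 31, so C runs minute 31 to 31 + 25 = minute 56.

56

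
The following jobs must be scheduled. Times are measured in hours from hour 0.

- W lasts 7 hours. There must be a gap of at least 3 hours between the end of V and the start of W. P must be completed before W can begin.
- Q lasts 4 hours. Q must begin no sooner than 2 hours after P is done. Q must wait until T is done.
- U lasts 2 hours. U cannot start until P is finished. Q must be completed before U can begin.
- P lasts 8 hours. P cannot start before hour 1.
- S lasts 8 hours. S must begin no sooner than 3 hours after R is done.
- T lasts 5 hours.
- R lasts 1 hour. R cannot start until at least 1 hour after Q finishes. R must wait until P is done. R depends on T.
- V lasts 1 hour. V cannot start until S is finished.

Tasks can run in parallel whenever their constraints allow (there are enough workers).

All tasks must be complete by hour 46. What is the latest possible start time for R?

Nothing follows W; the deadline of hour 46 is its only limit. It must start by 46 − 7 = hour 39.
V must finish before W (must start by hour 39, minus 3-hour gap → hour 36). With a 1-hour duration, V must start by 36 − 1 = hour 35.
S must finish before V (must start by hour 35). With an 8-hour duration, S must start by 35 − 8 = hour 27.
Since S (must start by hour 27, minus 3-hour gap → hour 24) depends on it, R must finish by hour 24. Backing off its 1-hour duration gives a latest start of hour 23.

23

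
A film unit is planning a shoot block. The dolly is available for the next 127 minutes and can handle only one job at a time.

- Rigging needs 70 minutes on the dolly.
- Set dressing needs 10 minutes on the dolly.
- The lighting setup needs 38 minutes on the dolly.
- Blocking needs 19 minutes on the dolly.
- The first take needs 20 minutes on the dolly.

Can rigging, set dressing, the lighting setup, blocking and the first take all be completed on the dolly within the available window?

No

Running back to back, the jobs need 70 + 10 + 38 + 19 + 20 = 157 minutes on the dolly.
Since 157 > 127, they cannot all fit.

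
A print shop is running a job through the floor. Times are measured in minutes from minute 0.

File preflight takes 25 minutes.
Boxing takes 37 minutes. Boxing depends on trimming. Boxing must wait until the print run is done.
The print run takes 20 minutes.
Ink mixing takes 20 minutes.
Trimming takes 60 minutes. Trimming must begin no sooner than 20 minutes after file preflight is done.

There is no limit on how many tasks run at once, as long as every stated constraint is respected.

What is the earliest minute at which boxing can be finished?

The print run can start immediately at minute 0; it finishes at minute 20.
File preflight can start immediately at minute 0; it finishes at minute 25.
Trimming waits on file preflight (finishes minute 25, plus 20-minute gap → minute 45), so it starts at minute 45 and finishes at 45 + 60 = minute 105.
For boxing: trimming (finishes minute 105); the print run (finishes minute 20). Taking the maximum gives a start of minute 105, and it finishes at 105 + 37 = minute 142.

142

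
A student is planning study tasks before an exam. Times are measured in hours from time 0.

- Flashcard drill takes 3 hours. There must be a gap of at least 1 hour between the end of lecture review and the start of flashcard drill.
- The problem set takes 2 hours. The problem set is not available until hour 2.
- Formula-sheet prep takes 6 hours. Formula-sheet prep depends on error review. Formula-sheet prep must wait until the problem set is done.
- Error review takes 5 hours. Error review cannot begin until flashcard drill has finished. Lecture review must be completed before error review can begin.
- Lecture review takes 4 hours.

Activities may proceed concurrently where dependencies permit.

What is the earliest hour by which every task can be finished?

The problem set waits on its own release at hour 2, so it starts at hour 2 and finishes at 2 + 2 = hour 4.
Lecture review can start immediately at hour 0; it finishes at hour 4.
After lecture review (finishes hour 4, plus 1-hour gap → hour 5), flashcard drill can start at hour 5 and finishes at hour 8.
For error review: flashcard drill (finishes hour 8); lecture review (finishes hour 4). Taking the maximum gives a start of hour 8, and it finishes at 8 + 5 = hour 13.
Formula-sheet prep has to wait for error review (finishes hour 13); the problem set (finishes hour 4). The latest of these is hour 13, so formula-sheet prep runs hour 13 to 13 + 6 = hour 19.
All tasks are finished once the last one completes. Finish times: Lecture review at 4, The problem set at 4, Flashcard drill at 8, Error review at 13, Formula-sheet prep at 19. The latest is hour 19.

19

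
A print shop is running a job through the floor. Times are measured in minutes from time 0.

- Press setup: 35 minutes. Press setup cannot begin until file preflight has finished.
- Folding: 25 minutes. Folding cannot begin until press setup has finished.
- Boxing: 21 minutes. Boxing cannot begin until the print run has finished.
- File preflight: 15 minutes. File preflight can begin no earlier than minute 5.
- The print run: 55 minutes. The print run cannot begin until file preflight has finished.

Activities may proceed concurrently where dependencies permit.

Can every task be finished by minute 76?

File preflight waits on its own release at minute 5, so it starts at minute 5 and finishes at 5 + 15 = minute 20.
The print run waits on file preflight (finishes minute 20), so it starts at minute 20 and finishes at 20 + 55 = minute 75.
Boxing waits on the print run (finishes minute 75), so it starts at minute 75 and finishes at 75 + 21 = minute 96.
Press setup cannot begin until file preflight (finishes minute 20). It runs from minute 20 to 20 + 35 = minute 55.
Folding waits on press setup (finishes minute 55), so it starts at minute 55 and finishes at 55 + 25 = minute 80.
The earliest everything can be done is minute 96, which is after the deadline of 76, so it is not possible.

No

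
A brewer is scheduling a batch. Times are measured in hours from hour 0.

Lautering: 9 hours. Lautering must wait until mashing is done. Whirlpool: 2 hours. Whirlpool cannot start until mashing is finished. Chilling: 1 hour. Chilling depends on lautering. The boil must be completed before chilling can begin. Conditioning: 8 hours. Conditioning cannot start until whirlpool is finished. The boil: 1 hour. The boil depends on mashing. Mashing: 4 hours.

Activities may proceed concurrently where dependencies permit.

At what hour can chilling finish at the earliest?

14

Nothing blocks mashing, so it runs from hour 0 to hour 4.
The boil waits on mashing (finishes hour 4), so it starts at hour 4 and finishes at 4 + 1 = hour 5.
Lautering cannot begin until mashing (finishes hour 4). It runs from hour 4 to 4 + 9 = hour 13.
Chilling has to wait for lautering (finishes hour 13); the boil (finishes hour 5). The latest of these is hour 13, so chilling runs hour 13 to 13 + 1 = hour 14.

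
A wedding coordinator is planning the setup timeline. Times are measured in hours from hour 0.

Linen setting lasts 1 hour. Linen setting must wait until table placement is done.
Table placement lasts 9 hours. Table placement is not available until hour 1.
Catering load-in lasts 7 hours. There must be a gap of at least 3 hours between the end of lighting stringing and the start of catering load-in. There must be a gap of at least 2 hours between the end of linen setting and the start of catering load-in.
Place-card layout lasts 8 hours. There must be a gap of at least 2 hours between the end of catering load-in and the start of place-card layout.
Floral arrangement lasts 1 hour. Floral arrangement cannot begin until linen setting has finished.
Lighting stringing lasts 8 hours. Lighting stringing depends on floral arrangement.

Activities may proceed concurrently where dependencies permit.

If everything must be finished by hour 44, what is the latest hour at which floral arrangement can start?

Nothing follows place-card layout; the deadline of hour 44 is its only limit. It must start by 44 − 8 = hour 36.
Catering load-in must finish before place-card layout (must start by hour 36, minus 2-hour gap → hour 34). With a 7-hour duration, catering load-in must start by 34 − 7 = hour 27.
Lighting stringing feeds into catering load-in (must start by hour 27, minus 3-hour gap → hour 24); so lighting stringing must finish by hour 24 and therefore start by hour 16.
Floral arrangement has to be done before lighting stringing (must start by hour 16). That means finishing by hour 16, i.e. starting by 16 − 1 = hour 15.

15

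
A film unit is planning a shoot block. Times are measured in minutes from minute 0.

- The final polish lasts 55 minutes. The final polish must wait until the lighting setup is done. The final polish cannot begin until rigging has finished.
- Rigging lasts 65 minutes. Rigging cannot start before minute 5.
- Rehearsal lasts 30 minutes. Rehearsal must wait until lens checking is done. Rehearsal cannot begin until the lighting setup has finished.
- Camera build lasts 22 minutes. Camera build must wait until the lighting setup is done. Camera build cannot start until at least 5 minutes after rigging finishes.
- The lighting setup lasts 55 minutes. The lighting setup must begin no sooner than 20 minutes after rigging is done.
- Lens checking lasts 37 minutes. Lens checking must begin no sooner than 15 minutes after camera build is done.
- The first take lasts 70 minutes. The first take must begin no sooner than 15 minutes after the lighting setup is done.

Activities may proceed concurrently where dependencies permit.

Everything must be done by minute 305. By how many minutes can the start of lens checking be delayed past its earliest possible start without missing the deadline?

Rigging cannot begin until its own release at minute 5. It runs from minute 5 to 5 + 65 = minute 70.
The lighting setup waits on rigging (finishes minute 70, plus 20-minute gap → minute 90), so it starts at minute 90 and finishes at 90 + 55 = minute 145.
Camera build needs all of the lighting setup (finishes minute 145); rigging (finishes minute 70, plus 5-minute gap → minute 75). That puts its earliest start at minute 145; it finishes at 145 + 22 = minute 167.
Lens checking waits on camera build (finishes minute 167, plus 15-minute gap → minute 182), so it starts at minute 182 and finishes at 182 + 37 = minute 219.

Working backward from the deadline:
To finish by minute 305, rehearsal (duration 30) must start no later than minute 275.
Lens checking feeds into rehearsal (must start by minute 275); so lens checking must finish by minute 275 and therefore start by minute 238.
So lens checking can start as early as minute 182 and as late as minute 238, giving 238 − 182 = 56 minutes of slack.

56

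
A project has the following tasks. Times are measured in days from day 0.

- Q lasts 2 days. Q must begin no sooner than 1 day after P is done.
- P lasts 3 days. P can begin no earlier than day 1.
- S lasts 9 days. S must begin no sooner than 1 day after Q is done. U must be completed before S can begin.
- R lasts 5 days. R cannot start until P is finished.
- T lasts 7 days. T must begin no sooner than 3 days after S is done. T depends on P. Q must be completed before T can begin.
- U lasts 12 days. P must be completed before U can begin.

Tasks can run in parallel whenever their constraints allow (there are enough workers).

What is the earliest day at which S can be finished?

25

After its own release at day 1, P can start at day 1 and finishes at day 4.
U cannot begin until P (finishes day 4). It runs from day 4 to 4 + 12 = day 16.
Q waits on P (finishes day 4, plus 1-day gap → day 5), so it starts at day 5 and finishes at 5 + 2 = day 7.
S needs all of Q (finishes day 7, plus 1-day gap → day 8); U (finishes day 16). That puts its earliest start at day 16; it finishes at 16 + 9 = day 25.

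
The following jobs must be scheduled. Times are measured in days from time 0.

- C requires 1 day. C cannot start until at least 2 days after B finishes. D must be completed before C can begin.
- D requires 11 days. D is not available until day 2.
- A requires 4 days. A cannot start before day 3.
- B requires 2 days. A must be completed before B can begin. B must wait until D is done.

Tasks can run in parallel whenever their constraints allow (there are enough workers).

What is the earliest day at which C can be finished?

D cannot begin until its own release at day 2. It runs from day 2 to 2 + 11 = day 13.
A cannot begin until its own release at day 3. It runs from day 3 to 3 + 4 = day 7.
B cannot start until A (finishes day 7); D (finishes day 13). The controlling bound is day 13, so B finishes at 13 + 2 = day 15.
C has to wait for B (finishes day 15, plus 2-day gap → day 17); D (finishes day 13). The latest of these is day 17, so C runs day 17 to 17 + 1 = day 18.

18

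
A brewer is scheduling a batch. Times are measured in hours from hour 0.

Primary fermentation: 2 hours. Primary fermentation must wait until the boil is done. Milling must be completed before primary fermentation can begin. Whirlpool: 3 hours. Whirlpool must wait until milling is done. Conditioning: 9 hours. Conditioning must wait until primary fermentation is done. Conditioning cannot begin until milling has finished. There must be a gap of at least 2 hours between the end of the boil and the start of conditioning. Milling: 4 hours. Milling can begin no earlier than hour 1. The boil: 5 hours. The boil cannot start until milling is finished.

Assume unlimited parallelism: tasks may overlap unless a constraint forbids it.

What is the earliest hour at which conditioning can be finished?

21

Milling cannot begin until its own release at hour 1. It runs from hour 1 to 1 + 4 = hour 5.
The boil cannot begin until milling (finishes hour 5). It runs from hour 5 to 5 + 5 = hour 10.
For primary fermentation: the boil (finishes hour 10); milling (finishes hour 5). Taking the maximum gives a start of hour 10, and it finishes at 10 + 2 = hour 12.
Conditioning needs all of primary fermentation (finishes hour 12); milling (finishes hour 5); the boil (finishes hour 10, plus 2-hour gap → hour 12). That puts its earliest start at hour 12; it finishes at 12 + 9 = hour 21.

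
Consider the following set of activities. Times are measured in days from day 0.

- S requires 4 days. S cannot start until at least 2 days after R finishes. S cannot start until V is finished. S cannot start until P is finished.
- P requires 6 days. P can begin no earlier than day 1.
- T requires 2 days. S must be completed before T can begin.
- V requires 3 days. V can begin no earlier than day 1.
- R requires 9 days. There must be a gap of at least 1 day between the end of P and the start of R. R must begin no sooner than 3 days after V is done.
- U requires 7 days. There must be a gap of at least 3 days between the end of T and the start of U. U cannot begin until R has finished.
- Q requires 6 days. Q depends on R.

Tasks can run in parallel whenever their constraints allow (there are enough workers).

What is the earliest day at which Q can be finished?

V waits on its own release at day 1, so it starts at day 1 and finishes at 1 + 3 = day 4.
After its own release at day 1, P can start at day 1 and finishes at day 7.
R needs all of P (finishes day 7, plus 1-day gap → day 8); V (finishes day 4, plus 3-day gap → day 7). That puts its earliest start at day 8; it finishes at 8 + 9 = day 17.
Q cannot begin until R (finishes day 17). It runs from day 17 to 17 + 6 = day 23.

23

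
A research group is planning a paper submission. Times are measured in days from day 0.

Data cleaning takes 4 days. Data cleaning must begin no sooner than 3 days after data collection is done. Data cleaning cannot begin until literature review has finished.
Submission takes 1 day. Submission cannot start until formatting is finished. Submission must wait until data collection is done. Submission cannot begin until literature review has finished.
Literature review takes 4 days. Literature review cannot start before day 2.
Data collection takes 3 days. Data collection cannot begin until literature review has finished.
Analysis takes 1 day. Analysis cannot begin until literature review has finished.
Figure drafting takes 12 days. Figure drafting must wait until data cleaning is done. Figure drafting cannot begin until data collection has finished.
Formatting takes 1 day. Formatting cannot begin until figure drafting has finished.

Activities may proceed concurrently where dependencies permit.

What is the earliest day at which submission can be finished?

Literature review cannot begin until its own release at day 2. It runs from day 2 to 2 + 4 = day 6.
Data collection cannot begin until literature review (finishes day 6). It runs from day 6 to 6 + 3 = day 9.
Data cleaning has to wait for data collection (finishes day 9, plus 3-day gap → day 12); literature review (finishes day 6). The latest of these is day 12, so data cleaning runs day 12 to 12 + 4 = day 16.
For figure drafting: data cleaning (finishes day 16); data collection (finishes day 9). Taking the maximum gives a start of day 16, and it finishes at 16 + 12 = day 28.
Formatting cannot begin until figure drafting (finishes day 28). It runs from day 28 to 28 + 1 = day 29.
For submission: formatting (finishes day 29); data collection (finishes day 9); literature review (finishes day 6). Taking the maximum gives a start of day 29, and it finishes at 29 + 1 = day 30.

30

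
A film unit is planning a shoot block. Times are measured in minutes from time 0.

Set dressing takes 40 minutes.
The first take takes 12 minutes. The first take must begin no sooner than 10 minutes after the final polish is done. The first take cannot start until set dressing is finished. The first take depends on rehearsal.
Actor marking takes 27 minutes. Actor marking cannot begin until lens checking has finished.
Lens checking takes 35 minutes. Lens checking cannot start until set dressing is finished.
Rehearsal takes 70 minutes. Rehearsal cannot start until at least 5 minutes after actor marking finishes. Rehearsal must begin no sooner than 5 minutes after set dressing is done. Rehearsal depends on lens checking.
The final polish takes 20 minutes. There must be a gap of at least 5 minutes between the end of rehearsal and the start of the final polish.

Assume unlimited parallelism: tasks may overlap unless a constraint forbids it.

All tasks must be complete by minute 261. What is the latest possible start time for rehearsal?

144

The first take must finish by minute 261; it takes 12 minutes, so it must start by 261 − 12 = minute 249.
The final polish has to be done before the first take (must start by minute 249, minus 10-minute gap → minute 239). That means finishing by minute 239, i.e. starting by 239 − 20 = minute 219.
Rehearsal has several dependents: the final polish (must start by minute 219, minus 5-minute gap → minute 214); the first take (must start by minute 249). The earliest of those limits is minute 214, so rehearsal must start by 214 − 70 = minute 144.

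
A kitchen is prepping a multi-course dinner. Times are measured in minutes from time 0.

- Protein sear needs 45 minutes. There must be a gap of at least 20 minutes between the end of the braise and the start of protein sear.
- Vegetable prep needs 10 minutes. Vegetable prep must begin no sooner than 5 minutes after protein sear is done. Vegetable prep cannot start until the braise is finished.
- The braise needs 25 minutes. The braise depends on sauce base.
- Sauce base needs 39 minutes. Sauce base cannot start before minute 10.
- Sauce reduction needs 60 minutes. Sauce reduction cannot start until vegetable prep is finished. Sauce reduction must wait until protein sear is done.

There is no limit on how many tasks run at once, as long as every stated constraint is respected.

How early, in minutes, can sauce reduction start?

154

Sauce base cannot begin until its own release at minute 10. It runs from minute 10 to 10 + 39 = minute 49.
The braise waits on sauce base (finishes minute 49), so it starts at minute 49 and finishes at 49 + 25 = minute 74.
Protein sear cannot begin until the braise (finishes minute 74, plus 20-minute gap → minute 94). It runs from minute 94 to 94 + 45 = minute 139.
Vegetable prep has to wait for protein sear (finishes minute 139, plus 5-minute gap → minute 144); the braise (finishes minute 74). The latest of these is minute 144, so vegetable prep runs minute 144 to 144 + 10 = minute 154.
Sauce reduction waits on vegetable prep (finishes minute 154); protein sear (finishes minute 139). The latest of these is minute 154, which is the earliest sauce reduction can start.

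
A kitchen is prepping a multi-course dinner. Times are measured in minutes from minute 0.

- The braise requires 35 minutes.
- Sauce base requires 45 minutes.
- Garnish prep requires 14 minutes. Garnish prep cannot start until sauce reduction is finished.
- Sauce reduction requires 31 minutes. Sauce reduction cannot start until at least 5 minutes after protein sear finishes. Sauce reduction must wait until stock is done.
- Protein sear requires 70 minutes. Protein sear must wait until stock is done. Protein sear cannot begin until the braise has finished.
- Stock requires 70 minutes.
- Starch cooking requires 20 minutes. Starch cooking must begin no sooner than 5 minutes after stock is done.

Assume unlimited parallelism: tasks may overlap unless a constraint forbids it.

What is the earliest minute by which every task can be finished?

190

The braise has no prerequisites, so it starts at minute 0 and finishes at minute 35.
Sauce base has no prerequisites, so it starts at minute 0 and finishes at minute 45.
Stock has no prerequisites, so it starts at minute 0 and finishes at minute 70.
After stock (finishes minute 70, plus 5-minute gap → minute 75), starch cooking can start at minute 75 and finishes at minute 95.
Protein sear needs all of stock (finishes minute 70); the braise (finishes minute 35). That puts its earliest start at minute 70; it finishes at 70 + 70 = minute 140.
Sauce reduction cannot start until protein sear (finishes minute 140, plus 5-minute gap → minute 145); stock (finishes minute 70). The controlling bound is minute 145, so sauce reduction finishes at 145 + 31 = minute 176.
Garnish prep waits on sauce reduction (finishes minute 176), so it starts at minute 176 and finishes at 176 + 14 = minute 190.
All tasks are finished once the last one completes. Finish times: Stock at 70, Sauce base at 45, The braise at 35, Protein sear at 140, Sauce reduction at 176, Starch cooking at 95, Garnish prep at 190. The latest is minute 190.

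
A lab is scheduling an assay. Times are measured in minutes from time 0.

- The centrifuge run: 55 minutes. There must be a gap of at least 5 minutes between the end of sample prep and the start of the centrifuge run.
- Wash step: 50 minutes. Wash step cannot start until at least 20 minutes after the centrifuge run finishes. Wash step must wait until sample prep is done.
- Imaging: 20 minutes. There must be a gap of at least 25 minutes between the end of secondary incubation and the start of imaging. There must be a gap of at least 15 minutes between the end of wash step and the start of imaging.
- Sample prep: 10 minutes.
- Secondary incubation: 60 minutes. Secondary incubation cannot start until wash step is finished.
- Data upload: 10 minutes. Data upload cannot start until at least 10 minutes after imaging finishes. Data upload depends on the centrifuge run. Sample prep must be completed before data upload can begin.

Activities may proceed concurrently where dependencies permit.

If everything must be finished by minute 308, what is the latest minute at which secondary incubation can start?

183

Data upload has no dependents, so it just needs to finish by minute 308. Starting by 308 − 10 = minute 298 achieves that.
Imaging has to be done before data upload (must start by minute 298, minus 10-minute gap → minute 288). That means finishing by minute 288, i.e. starting by 288 − 20 = minute 268.
Secondary incubation has to be done before imaging (must start by minute 268, minus 25-minute gap → minute 243). That means finishing by minute 243, i.e. starting by 243 − 60 = minute 183.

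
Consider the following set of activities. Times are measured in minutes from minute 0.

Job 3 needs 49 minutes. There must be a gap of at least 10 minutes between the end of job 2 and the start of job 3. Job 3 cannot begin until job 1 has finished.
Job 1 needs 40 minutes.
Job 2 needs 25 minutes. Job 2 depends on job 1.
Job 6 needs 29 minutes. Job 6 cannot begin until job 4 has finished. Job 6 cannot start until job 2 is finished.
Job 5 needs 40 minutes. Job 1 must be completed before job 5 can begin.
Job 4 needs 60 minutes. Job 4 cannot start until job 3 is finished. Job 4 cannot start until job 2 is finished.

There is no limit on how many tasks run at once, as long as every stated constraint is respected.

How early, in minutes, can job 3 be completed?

124

Job 1 can start immediately at minute 0; it finishes at minute 40.
After job 1 (finishes minute 40), job 2 can start at minute 40 and finishes at minute 65.
For job 3: job 2 (finishes minute 65, plus 10-minute gap → minute 75); job 1 (finishes minute 40). Taking the maximum gives a start of minute 75, and it finishes at 75 + 49 = minute 124.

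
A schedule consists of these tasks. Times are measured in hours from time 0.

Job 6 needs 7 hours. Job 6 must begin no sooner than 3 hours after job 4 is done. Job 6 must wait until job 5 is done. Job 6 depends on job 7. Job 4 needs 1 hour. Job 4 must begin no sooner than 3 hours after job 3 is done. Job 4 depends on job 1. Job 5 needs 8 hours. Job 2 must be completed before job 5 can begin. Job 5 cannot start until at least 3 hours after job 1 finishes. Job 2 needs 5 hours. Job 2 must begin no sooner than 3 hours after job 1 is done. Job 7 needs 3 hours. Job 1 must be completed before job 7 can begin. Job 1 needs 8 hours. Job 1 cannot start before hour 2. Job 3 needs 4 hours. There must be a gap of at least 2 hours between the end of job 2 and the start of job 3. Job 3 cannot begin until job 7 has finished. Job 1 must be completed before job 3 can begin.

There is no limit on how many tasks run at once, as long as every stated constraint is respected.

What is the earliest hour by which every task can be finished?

After its own release at hour 2, job 1 can start at hour 2 and finishes at hour 10.
Job 7 waits on job 1 (finishes hour 10), so it starts at hour 10 and finishes at 10 + 3 = hour 13.
Job 2 cannot begin until job 1 (finishes hour 10, plus 3-hour gap → hour 13). It runs from hour 13 to 13 + 5 = hour 18.
Job 5 cannot start until job 2 (finishes hour 18); job 1 (finishes hour 10, plus 3-hour gap → hour 13). The controlling bound is hour 18, so job 5 finishes at 18 + 8 = hour 26.
For job 3: job 2 (finishes hour 18, plus 2-hour gap → hour 20); job 7 (finishes hour 13); job 1 (finishes hour 10). Taking the maximum gives a start of hour 20, and it finishes at 20 + 4 = hour 24.
Job 4 cannot start until job 3 (finishes hour 24, plus 3-hour gap → hour 27); job 1 (finishes hour 10). The controlling bound is hour 27, so job 4 finishes at 27 + 1 = hour 28.
For job 6: job 4 (finishes hour 28, plus 3-hour gap → hour 31); job 5 (finishes hour 26); job 7 (finishes hour 13). Taking the maximum gives a start of hour 31, and it finishes at 31 + 7 = hour 38.
All tasks are finished once the last one completes. Finish times: Job 1 at 10, Job 2 at 18, Job 3 at 24, Job 4 at 28, Job 5 at 26, Job 6 at 38, Job 7 at 13. The latest is hour 38.

38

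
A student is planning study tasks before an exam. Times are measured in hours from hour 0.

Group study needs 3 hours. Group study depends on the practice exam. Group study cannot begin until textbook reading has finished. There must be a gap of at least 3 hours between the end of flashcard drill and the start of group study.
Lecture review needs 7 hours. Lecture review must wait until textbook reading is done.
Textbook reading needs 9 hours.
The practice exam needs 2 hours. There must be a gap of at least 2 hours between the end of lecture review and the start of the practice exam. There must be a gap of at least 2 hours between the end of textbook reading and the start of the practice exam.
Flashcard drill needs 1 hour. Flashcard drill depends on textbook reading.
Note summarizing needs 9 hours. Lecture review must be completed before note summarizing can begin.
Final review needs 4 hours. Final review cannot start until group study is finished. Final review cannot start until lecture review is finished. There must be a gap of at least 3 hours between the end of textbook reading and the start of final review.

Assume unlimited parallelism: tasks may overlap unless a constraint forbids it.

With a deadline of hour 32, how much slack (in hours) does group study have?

5

Textbook reading has no prerequisites, so it starts at hour 0 and finishes at hour 9.
After textbook reading (finishes hour 9), flashcard drill can start at hour 9 and finishes at hour 10.
Lecture review cannot begin until textbook reading (finishes hour 9). It runs from hour 9 to 9 + 7 = hour 16.
The practice exam has to wait for lecture review (finishes hour 16, plus 2-hour gap → hour 18); textbook reading (finishes hour 9, plus 2-hour gap → hour 11). The latest of these is hour 18, so the practice exam runs hour 18 to 18 + 2 = hour 20.
Group study needs all of the practice exam (finishes hour 20); textbook reading (finishes hour 9); flashcard drill (finishes hour 10, plus 3-hour gap → hour 13). That puts its earliest start at hour 20; it finishes at 20 + 3 = hour 23.

Working backward from the deadline:
Final review has no dependents, so it just needs to finish by hour 32. Starting by 32 − 4 = hour 28 achieves that.
Since final review (must start by hour 28) depends on it, group study must finish by hour 28. Backing off its 3-hour duration gives a latest start of hour 25.
So group study can start as early as hour 20 and as late as hour 25, giving 25 − 20 = 5 hours of slack.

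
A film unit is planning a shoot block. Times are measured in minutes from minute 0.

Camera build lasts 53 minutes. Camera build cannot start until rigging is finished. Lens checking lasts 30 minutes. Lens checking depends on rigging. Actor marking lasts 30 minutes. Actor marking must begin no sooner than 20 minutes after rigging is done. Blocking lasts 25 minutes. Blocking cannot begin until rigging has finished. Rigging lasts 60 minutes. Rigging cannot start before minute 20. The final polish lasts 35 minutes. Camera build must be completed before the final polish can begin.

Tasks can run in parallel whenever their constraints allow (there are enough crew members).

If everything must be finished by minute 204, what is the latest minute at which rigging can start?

The final polish has no dependents, so it just needs to finish by minute 204. Starting by 204 − 35 = minute 169 achieves that.
Since the final polish (must start by minute 169) depends on it, camera build must finish by minute 169. Backing off its 53-minute duration gives a latest start of minute 116.
Lens checking has no dependents, so it just needs to finish by minute 204. Starting by 204 − 30 = minute 174 achieves that.
Blocking must finish by minute 204; it takes 25 minutes, so it must start by 204 − 25 = minute 179.
Nothing follows actor marking; the deadline of minute 204 is its only limit. It must start by 204 − 30 = minute 174.
Rigging feeds camera build (must start by minute 116); lens checking (must start by minute 174); blocking (must start by minute 179); actor marking (must start by minute 174, minus 20-minute gap → minute 154). Taking the minimum, rigging must finish by minute 116 and start by 116 − 60 = minute 56.

56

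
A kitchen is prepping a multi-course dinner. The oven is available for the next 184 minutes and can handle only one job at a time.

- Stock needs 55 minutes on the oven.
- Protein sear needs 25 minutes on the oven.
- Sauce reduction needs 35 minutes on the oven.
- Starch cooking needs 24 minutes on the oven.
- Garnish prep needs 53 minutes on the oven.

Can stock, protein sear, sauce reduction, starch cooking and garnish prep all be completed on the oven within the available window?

Running back to back, the jobs need 55 + 25 + 35 + 24 + 53 = 192 minutes on the oven.
Since 192 > 184, they cannot all fit.

No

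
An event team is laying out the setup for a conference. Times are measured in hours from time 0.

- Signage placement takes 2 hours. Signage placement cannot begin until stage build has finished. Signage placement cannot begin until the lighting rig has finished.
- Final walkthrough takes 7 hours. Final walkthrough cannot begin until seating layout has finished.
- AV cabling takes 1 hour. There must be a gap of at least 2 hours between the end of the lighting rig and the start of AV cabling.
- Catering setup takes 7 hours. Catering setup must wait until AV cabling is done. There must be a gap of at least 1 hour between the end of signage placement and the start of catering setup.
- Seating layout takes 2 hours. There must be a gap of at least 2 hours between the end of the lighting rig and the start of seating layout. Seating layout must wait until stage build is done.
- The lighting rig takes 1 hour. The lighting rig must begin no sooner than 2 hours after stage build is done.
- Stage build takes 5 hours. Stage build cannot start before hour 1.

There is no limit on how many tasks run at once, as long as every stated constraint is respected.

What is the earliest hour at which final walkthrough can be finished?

20

After its own release at hour 1, stage build can start at hour 1 and finishes at hour 6.
The lighting rig cannot begin until stage build (finishes hour 6, plus 2-hour gap → hour 8). It runs from hour 8 to 8 + 1 = hour 9.
Seating layout needs all of the lighting rig (finishes hour 9, plus 2-hour gap → hour 11); stage build (finishes hour 6). That puts its earliest start at hour 11; it finishes at 11 + 2 = hour 13.
Final walkthrough cannot begin until seating layout (finishes hour 13). It runs from hour 13 to 13 + 7 = hour 20.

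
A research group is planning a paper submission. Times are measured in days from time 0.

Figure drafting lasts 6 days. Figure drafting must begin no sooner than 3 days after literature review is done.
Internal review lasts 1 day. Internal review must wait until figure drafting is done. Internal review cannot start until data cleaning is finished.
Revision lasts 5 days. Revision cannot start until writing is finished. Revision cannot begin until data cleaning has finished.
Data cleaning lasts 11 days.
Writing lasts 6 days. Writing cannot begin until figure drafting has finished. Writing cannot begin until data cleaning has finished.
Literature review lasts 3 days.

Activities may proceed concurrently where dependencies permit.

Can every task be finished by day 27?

Yes

Nothing blocks data cleaning, so it runs from day 0 to day 11.
Literature review has no prerequisites, so it starts at day 0 and finishes at day 3.
Figure drafting cannot begin until literature review (finishes day 3, plus 3-day gap → day 6). It runs from day 6 to 6 + 6 = day 12.
Internal review needs all of figure drafting (finishes day 12); data cleaning (finishes day 11). That puts its earliest start at day 12; it finishes at 12 + 1 = day 13.
Writing needs all of figure drafting (finishes day 12); data cleaning (finishes day 11). That puts its earliest start at day 12; it finishes at 12 + 6 = day 18.
Revision cannot start until writing (finishes day 18); data cleaning (finishes day 11). The controlling bound is day 18, so revision finishes at 18 + 5 = day 23.
Every task is finished by day 23, which is no later than the deadline of 27, so the schedule is feasible.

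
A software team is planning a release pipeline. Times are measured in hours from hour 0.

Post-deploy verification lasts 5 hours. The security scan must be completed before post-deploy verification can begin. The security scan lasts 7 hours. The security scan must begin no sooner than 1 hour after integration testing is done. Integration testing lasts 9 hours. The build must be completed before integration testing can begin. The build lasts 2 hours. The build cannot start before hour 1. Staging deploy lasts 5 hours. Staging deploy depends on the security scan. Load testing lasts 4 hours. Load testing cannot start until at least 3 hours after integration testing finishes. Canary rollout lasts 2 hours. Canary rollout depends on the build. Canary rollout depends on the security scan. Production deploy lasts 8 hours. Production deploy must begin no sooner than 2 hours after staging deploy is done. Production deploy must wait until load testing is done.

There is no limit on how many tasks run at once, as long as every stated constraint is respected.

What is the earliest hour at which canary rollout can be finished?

22

After its own release at hour 1, the build can start at hour 1 and finishes at hour 3.
Integration testing cannot begin until the build (finishes hour 3). It runs from hour 3 to 3 + 9 = hour 12.
After integration testing (finishes hour 12, plus 1-hour gap → hour 13), the security scan can start at hour 13 and finishes at hour 20.
Canary rollout cannot start until the build (finishes hour 3); the security scan (finishes hour 20). The controlling bound is hour 20, so canary rollout finishes at 20 + 2 = hour 22.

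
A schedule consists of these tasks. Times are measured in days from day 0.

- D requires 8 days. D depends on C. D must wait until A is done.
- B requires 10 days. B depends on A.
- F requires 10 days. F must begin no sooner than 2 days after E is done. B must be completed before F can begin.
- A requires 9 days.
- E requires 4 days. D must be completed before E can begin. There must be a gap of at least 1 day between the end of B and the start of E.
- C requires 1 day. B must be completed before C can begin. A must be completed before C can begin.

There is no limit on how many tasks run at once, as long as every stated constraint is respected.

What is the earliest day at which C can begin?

A has no prerequisites, so it starts at day 0 and finishes at day 9.
B cannot begin until A (finishes day 9). It runs from day 9 to 9 + 10 = day 19.
C waits on B (finishes day 19); A (finishes day 9). The latest of these is day 19, which is the earliest C can start.

19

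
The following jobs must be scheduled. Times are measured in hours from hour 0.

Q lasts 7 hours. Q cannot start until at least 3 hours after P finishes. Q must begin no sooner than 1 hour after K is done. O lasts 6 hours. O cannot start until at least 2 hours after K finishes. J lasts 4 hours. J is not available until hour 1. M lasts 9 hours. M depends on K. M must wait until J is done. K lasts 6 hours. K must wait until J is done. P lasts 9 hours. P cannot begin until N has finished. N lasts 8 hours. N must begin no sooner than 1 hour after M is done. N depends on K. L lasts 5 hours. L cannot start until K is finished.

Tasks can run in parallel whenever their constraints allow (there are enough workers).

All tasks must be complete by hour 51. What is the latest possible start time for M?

Nothing follows Q; the deadline of hour 51 is its only limit. It must start by 51 − 7 = hour 44.
P has to be done before Q (must start by hour 44, minus 3-hour gap → hour 41). That means finishing by hour 41, i.e. starting by 41 − 9 = hour 32.
N must finish before P (must start by hour 32). With an 8-hour duration, N must start by 32 − 8 = hour 24.
M must finish before N (must start by hour 24, minus 1-hour gap → hour 23). With a 9-hour duration, M must start by 23 − 9 = hour 14.

14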